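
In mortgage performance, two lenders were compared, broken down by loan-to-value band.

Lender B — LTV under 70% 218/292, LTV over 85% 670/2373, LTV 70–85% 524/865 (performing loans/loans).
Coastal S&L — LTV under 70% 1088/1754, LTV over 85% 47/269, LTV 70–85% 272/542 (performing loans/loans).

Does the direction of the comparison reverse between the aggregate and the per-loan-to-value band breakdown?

LTV under 70%: Lender B 218/292 = 74.7%, Coastal S&L 1088/1754 = 62.0% → Lender B
LTV over 85%: Lender B 670/2373 = 28.2%, Coastal S&L 47/269 = 17.5% → Lender B
LTV 70–85%: Lender B 524/865 = 60.6%, Coastal S&L 272/542 = 50.2% → Lender B
Overall: Lender B 1412/3530 = 40.0%, Coastal S&L 1407/2565 = 54.9% → Coastal S&L
Lender B wins each loan-to-value group but Coastal S&L wins overall — the comparison reverses. Lender B's loans skew toward LTV over 85%, which has a lower base rate.

Yes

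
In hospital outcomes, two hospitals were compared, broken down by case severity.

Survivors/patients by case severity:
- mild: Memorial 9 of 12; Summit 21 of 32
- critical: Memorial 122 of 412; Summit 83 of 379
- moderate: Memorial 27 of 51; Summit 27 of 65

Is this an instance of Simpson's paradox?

Mild: Memorial 9/12 = 75.0%, Summit 21/32 = 65.6% → Memorial
Critical: Memorial 122/412 = 29.6%, Summit 83/379 = 21.9% → Memorial
Moderate: Memorial 27/51 = 52.9%, Summit 27/65 = 41.5% → Memorial
Overall: Memorial 158/475 = 33.3%, Summit 131/476 = 27.5% → Memorial
Memorial wins overall and in every case group — no reversal.

No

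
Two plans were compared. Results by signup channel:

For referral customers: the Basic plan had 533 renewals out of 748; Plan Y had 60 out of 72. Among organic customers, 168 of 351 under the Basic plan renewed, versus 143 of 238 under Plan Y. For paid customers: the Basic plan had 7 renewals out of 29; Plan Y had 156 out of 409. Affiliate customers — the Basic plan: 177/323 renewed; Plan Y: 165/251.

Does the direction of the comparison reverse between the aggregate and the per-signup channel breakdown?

Yes

Referral: the Basic plan 533/748 = 71.3%, Plan Y 60/72 = 83.3% → Plan Y
Organic: the Basic plan 168/351 = 47.9%, Plan Y 143/238 = 60.1% → Plan Y
Paid: the Basic plan 7/29 = 24.1%, Plan Y 156/409 = 38.1% → Plan Y
Affiliate: the Basic plan 177/323 = 54.8%, Plan Y 165/251 = 65.7% → Plan Y
Overall: the Basic plan 885/1451 = 61.0%, Plan Y 524/970 = 54.0% → the Basic plan
Plan Y wins each signup group but the Basic plan wins overall — the comparison reverses. Plan Y's customers skew toward paid, which has a lower base rate.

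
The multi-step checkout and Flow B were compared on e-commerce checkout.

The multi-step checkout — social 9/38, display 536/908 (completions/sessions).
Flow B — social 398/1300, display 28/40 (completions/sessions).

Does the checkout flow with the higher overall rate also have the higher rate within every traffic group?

Social: the multi-step checkout 9/38 = 23.7%, Flow B 398/1300 = 30.6% → Flow B
Display: the multi-step checkout 536/908 = 59.0%, Flow B 28/40 = 70.0% → Flow B
Overall: the multi-step checkout 545/946 = 57.6%, Flow B 426/1340 = 31.8% → the multi-step checkout
Flow B wins each traffic group but the multi-step checkout wins overall — the comparison reverses. Flow B's sessions skew toward social, which has a lower base rate.

No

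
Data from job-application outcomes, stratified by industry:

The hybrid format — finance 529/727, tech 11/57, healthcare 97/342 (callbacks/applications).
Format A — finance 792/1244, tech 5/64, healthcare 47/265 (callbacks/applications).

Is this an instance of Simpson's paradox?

Finance: the hybrid format 529/727 = 72.8%, Format A 792/1244 = 63.7% → the hybrid format
Tech: the hybrid format 11/57 = 19.3%, Format A 5/64 = 7.8% → the hybrid format
Healthcare: the hybrid format 97/342 = 28.4%, Format A 47/265 = 17.7% → the hybrid format
Overall: the hybrid format 637/1126 = 56.6%, Format A 844/1573 = 53.7% → the hybrid format
The hybrid format wins overall and in every industry group — no reversal.

No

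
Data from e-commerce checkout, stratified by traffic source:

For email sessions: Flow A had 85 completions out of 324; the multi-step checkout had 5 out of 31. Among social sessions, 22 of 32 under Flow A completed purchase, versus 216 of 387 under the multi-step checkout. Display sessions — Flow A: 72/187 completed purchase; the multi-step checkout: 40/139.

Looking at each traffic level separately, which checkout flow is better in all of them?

Flow A

Email: Flow A 85/324 = 26.2%, the multi-step checkout 5/31 = 16.1% → Flow A
Social: Flow A 22/32 = 68.8%, the multi-step checkout 216/387 = 55.8% → Flow A
Display: Flow A 72/187 = 38.5%, the multi-step checkout 40/139 = 28.8% → Flow A
Flow A has the higher rate in all 3 groups.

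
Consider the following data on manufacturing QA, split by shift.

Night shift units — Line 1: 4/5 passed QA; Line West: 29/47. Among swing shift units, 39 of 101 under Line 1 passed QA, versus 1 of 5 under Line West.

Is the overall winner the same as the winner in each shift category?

No

Night shift: Line 1 4/5 = 80.0%, Line West 29/47 = 61.7% → Line 1
Swing shift: Line 1 39/101 = 38.6%, Line West 1/5 = 20.0% → Line 1
Overall: Line 1 43/106 = 40.6%, Line West 30/52 = 57.7% → Line West
Line 1 wins each shift group but Line West wins overall — the comparison reverses. Line 1's units skew toward swing shift, which has a lower base rate.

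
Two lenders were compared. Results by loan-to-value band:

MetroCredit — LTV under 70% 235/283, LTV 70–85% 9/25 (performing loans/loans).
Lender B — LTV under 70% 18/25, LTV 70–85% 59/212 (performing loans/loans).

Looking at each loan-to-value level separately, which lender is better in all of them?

LTV under 70%: MetroCredit 235/283 = 83.0%, Lender B 18/25 = 72.0% → MetroCredit
LTV 70–85%: MetroCredit 9/25 = 36.0%, Lender B 59/212 = 27.8% → MetroCredit
MetroCredit has the higher rate in both groups.

MetroCredit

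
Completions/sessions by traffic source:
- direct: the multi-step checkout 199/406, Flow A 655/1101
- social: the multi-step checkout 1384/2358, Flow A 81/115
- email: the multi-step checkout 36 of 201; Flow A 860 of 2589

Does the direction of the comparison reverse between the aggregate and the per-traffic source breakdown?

Yes

Direct: the multi-step checkout 199/406 = 49.0%, Flow A 655/1101 = 59.5% → Flow A
Social: the multi-step checkout 1384/2358 = 58.7%, Flow A 81/115 = 70.4% → Flow A
Email: the multi-step checkout 36/201 = 17.9%, Flow A 860/2589 = 33.2% → Flow A
Overall: the multi-step checkout 1619/2965 = 54.6%, Flow A 1596/3805 = 41.9% → the multi-step checkout
Flow A wins each traffic group but the multi-step checkout wins overall — the comparison reverses. Flow A's sessions skew toward email, which has a lower base rate.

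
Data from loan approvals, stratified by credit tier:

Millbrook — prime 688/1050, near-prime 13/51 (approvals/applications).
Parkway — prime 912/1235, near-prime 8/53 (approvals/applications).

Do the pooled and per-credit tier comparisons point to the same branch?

Prime: Millbrook 688/1050 = 65.5%, Parkway 912/1235 = 73.8% → Parkway
Near-prime: Millbrook 13/51 = 25.5%, Parkway 8/53 = 15.1% → Millbrook
Overall: Millbrook 701/1101 = 63.7%, Parkway 920/1288 = 71.4% → Parkway
Neither sweeps: Millbrook wins 1 of 2 groups, Parkway wins 1. Parkway wins overall but not every group — no Simpson reversal.

No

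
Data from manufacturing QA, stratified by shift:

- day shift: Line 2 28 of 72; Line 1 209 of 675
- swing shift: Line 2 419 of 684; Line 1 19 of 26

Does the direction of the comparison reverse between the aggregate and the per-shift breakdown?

No

Day shift: Line 2 28/72 = 38.9%, Line 1 209/675 = 31.0% → Line 2
Swing shift: Line 2 419/684 = 61.3%, Line 1 19/26 = 73.1% → Line 1
Overall: Line 2 447/756 = 59.1%, Line 1 228/701 = 32.5% → Line 2
Neither sweeps: Line 2 wins 1 of 2 groups, Line 1 wins 1. Line 2 wins overall but not every group — no Simpson reversal.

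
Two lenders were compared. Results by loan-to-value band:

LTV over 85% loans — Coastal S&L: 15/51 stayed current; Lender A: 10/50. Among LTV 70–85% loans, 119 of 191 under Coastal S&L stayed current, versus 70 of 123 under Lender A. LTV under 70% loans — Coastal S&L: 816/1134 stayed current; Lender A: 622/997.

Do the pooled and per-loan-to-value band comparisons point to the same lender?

LTV over 85%: Coastal S&L 15/51 = 29.4%, Lender A 10/50 = 20.0% → Coastal S&L
LTV 70–85%: Coastal S&L 119/191 = 62.3%, Lender A 70/123 = 56.9% → Coastal S&L
LTV under 70%: Coastal S&L 816/1134 = 72.0%, Lender A 622/997 = 62.4% → Coastal S&L
Overall: Coastal S&L 950/1376 = 69.0%, Lender A 702/1170 = 60.0% → Coastal S&L
Coastal S&L wins overall and in every loan-to-value group — no reversal.

Yes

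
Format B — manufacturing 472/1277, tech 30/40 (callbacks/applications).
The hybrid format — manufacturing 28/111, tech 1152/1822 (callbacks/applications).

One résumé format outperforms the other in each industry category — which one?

Format B

Manufacturing: Format B 472/1277 = 37.0%, the hybrid format 28/111 = 25.2% → Format B
Tech: Format B 30/40 = 75.0%, the hybrid format 1152/1822 = 63.2% → Format B
Format B has the higher rate in both groups.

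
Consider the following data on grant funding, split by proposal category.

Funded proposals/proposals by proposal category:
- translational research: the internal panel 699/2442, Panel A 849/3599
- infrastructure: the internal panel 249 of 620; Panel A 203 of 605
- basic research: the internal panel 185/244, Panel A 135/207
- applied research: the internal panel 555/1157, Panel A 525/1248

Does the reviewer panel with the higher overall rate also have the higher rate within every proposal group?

Translational research: the internal panel 699/2442 = 28.6%, Panel A 849/3599 = 23.6% → the internal panel
Infrastructure: the internal panel 249/620 = 40.2%, Panel A 203/605 = 33.6% → the internal panel
Basic research: the internal panel 185/244 = 75.8%, Panel A 135/207 = 65.2% → the internal panel
Applied research: the internal panel 555/1157 = 48.0%, Panel A 525/1248 = 42.1% → the internal panel
Overall: the internal panel 1688/4463 = 37.8%, Panel A 1712/5659 = 30.3% → the internal panel
The internal panel wins overall and in every proposal group — no reversal.

Yes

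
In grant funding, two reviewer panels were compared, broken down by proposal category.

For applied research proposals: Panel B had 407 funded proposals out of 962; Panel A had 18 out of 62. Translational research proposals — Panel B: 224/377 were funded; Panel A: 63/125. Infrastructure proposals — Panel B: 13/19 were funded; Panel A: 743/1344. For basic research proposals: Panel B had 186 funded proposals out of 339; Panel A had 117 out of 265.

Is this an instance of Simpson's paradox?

Applied research: Panel B 407/962 = 42.3%, Panel A 18/62 = 29.0% → Panel B
Translational research: Panel B 224/377 = 59.4%, Panel A 63/125 = 50.4% → Panel B
Infrastructure: Panel B 13/19 = 68.4%, Panel A 743/1344 = 55.3% → Panel B
Basic research: Panel B 186/339 = 54.9%, Panel A 117/265 = 44.2% → Panel B
Overall: Panel B 830/1697 = 48.9%, Panel A 941/1796 = 52.4% → Panel A
Panel B wins each proposal group but Panel A wins overall — the comparison reverses. Panel B's proposals skew toward applied research, which has a lower base rate.

Yes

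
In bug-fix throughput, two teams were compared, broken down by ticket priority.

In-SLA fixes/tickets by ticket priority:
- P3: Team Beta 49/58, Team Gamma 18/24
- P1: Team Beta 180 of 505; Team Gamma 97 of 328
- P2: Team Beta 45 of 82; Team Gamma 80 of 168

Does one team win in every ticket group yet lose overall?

No

P3: Team Beta 49/58 = 84.5%, Team Gamma 18/24 = 75.0% → Team Beta
P1: Team Beta 180/505 = 35.6%, Team Gamma 97/328 = 29.6% → Team Beta
P2: Team Beta 45/82 = 54.9%, Team Gamma 80/168 = 47.6% → Team Beta
Overall: Team Beta 274/645 = 42.5%, Team Gamma 195/520 = 37.5% → Team Beta
Team Beta wins overall and in every ticket group — no reversal.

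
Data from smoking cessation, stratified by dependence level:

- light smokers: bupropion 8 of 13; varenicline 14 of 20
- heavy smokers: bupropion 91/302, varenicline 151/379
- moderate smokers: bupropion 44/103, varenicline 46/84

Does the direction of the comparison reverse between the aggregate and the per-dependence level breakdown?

No

Light smokers: bupropion 8/13 = 61.5%, varenicline 14/20 = 70.0% → varenicline
Heavy smokers: bupropion 91/302 = 30.1%, varenicline 151/379 = 39.8% → varenicline
Moderate smokers: bupropion 44/103 = 42.7%, varenicline 46/84 = 54.8% → varenicline
Overall: bupropion 143/418 = 34.2%, varenicline 211/483 = 43.7% → varenicline
Varenicline wins overall and in every dependence group — no reversal.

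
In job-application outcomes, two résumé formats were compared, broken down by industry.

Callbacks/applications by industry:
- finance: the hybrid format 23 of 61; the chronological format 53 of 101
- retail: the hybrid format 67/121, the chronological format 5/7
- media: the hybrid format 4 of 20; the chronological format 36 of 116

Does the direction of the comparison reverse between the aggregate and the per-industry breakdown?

Finance: the hybrid format 23/61 = 37.7%, the chronological format 53/101 = 52.5% → the chronological format
Retail: the hybrid format 67/121 = 55.4%, the chronological format 5/7 = 71.4% → the chronological format
Media: the hybrid format 4/20 = 20.0%, the chronological format 36/116 = 31.0% → the chronological format
Overall: the hybrid format 94/202 = 46.5%, the chronological format 94/224 = 42.0% → the hybrid format
The chronological format wins each industry group but the hybrid format wins overall — the comparison reverses. The chronological format's applications skew toward media, which has a lower base rate.

Yes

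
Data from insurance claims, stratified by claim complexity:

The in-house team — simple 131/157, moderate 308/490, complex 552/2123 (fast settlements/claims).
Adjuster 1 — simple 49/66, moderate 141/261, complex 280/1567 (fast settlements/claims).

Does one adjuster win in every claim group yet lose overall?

Simple: the in-house team 131/157 = 83.4%, Adjuster 1 49/66 = 74.2% → the in-house team
Moderate: the in-house team 308/490 = 62.9%, Adjuster 1 141/261 = 54.0% → the in-house team
Complex: the in-house team 552/2123 = 26.0%, Adjuster 1 280/1567 = 17.9% → the in-house team
Overall: the in-house team 991/2770 = 35.8%, Adjuster 1 470/1894 = 24.8% → the in-house team
The in-house team wins overall and in every claim group — no reversal.

No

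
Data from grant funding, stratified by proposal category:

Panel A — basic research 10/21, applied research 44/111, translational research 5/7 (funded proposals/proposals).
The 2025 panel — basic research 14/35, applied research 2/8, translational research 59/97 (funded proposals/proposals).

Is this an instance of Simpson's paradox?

Yes

Basic research: Panel A 10/21 = 47.6%, the 2025 panel 14/35 = 40.0% → Panel A
Applied research: Panel A 44/111 = 39.6%, the 2025 panel 2/8 = 25.0% → Panel A
Translational research: Panel A 5/7 = 71.4%, the 2025 panel 59/97 = 60.8% → Panel A
Overall: Panel A 59/139 = 42.4%, the 2025 panel 75/140 = 53.6% → the 2025 panel
Panel A wins each proposal group but the 2025 panel wins overall — the comparison reverses. Panel A's proposals skew toward applied research, which has a lower base rate.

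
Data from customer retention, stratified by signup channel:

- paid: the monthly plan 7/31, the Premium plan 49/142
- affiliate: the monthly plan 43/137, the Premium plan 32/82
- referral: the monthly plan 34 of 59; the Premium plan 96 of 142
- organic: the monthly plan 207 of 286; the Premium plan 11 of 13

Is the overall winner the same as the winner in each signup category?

No

Paid: the monthly plan 7/31 = 22.6%, the Premium plan 49/142 = 34.5% → the Premium plan
Affiliate: the monthly plan 43/137 = 31.4%, the Premium plan 32/82 = 39.0% → the Premium plan
Referral: the monthly plan 34/59 = 57.6%, the Premium plan 96/142 = 67.6% → the Premium plan
Organic: the monthly plan 207/286 = 72.4%, the Premium plan 11/13 = 84.6% → the Premium plan
Overall: the monthly plan 291/513 = 56.7%, the Premium plan 188/379 = 49.6% → the monthly plan
The Premium plan wins each signup group but the monthly plan wins overall — the comparison reverses. The Premium plan's customers skew toward paid, which has a lower base rate.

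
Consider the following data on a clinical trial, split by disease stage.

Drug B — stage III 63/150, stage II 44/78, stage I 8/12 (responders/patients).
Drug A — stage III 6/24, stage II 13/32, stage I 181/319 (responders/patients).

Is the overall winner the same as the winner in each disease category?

No

Stage III: Drug B 63/150 = 42.0%, Drug A 6/24 = 25.0% → Drug B
Stage II: Drug B 44/78 = 56.4%, Drug A 13/32 = 40.6% → Drug B
Stage I: Drug B 8/12 = 66.7%, Drug A 181/319 = 56.7% → Drug B
Overall: Drug B 115/240 = 47.9%, Drug A 200/375 = 53.3% → Drug A
Drug B wins each disease group but Drug A wins overall — the comparison reverses. Drug B's patients skew toward stage III, which has a lower base rate.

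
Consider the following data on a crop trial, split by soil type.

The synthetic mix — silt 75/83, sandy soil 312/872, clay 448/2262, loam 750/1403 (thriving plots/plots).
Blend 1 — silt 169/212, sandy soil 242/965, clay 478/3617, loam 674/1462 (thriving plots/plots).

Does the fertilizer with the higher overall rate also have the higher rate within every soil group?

Silt: the synthetic mix 75/83 = 90.4%, Blend 1 169/212 = 79.7% → the synthetic mix
Sandy soil: the synthetic mix 312/872 = 35.8%, Blend 1 242/965 = 25.1% → the synthetic mix
Clay: the synthetic mix 448/2262 = 19.8%, Blend 1 478/3617 = 13.2% → the synthetic mix
Loam: the synthetic mix 750/1403 = 53.5%, Blend 1 674/1462 = 46.1% → the synthetic mix
Overall: the synthetic mix 1585/4620 = 34.3%, Blend 1 1563/6256 = 25.0% → the synthetic mix
The synthetic mix wins overall and in every soil group — no reversal.

Yes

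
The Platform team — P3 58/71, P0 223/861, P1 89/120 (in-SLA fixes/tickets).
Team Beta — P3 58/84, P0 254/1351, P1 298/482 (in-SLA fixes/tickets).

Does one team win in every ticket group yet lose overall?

No

P3: the Platform team 58/71 = 81.7%, Team Beta 58/84 = 69.0% → the Platform team
P0: the Platform team 223/861 = 25.9%, Team Beta 254/1351 = 18.8% → the Platform team
P1: the Platform team 89/120 = 74.2%, Team Beta 298/482 = 61.8% → the Platform team
Overall: the Platform team 370/1052 = 35.2%, Team Beta 610/1917 = 31.8% → the Platform team
The Platform team wins overall and in every ticket group — no reversal.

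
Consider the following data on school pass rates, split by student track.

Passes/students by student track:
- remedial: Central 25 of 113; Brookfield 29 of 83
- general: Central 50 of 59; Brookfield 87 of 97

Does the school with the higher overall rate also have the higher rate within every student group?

Yes

Remedial: Central 25/113 = 22.1%, Brookfield 29/83 = 34.9% → Brookfield
General: Central 50/59 = 84.7%, Brookfield 87/97 = 89.7% → Brookfield
Overall: Central 75/172 = 43.6%, Brookfield 116/180 = 64.4% → Brookfield
Brookfield wins overall and in every student group — no reversal.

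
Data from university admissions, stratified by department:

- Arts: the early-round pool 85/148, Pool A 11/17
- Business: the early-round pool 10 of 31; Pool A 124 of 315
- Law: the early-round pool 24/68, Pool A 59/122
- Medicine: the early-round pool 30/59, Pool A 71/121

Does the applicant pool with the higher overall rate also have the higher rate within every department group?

Arts: the early-round pool 85/148 = 57.4%, Pool A 11/17 = 64.7% → Pool A
Business: the early-round pool 10/31 = 32.3%, Pool A 124/315 = 39.4% → Pool A
Law: the early-round pool 24/68 = 35.3%, Pool A 59/122 = 48.4% → Pool A
Medicine: the early-round pool 30/59 = 50.8%, Pool A 71/121 = 58.7% → Pool A
Overall: the early-round pool 149/306 = 48.7%, Pool A 265/575 = 46.1% → the early-round pool
Pool A wins each department group but the early-round pool wins overall — the comparison reverses. Pool A's applicants skew toward Business, which has a lower base rate.

No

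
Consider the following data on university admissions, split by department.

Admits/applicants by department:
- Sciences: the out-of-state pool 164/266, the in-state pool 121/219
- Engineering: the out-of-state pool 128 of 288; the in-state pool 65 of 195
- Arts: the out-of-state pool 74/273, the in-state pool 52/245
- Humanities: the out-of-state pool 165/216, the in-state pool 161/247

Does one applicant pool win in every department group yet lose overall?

No

Sciences: the out-of-state pool 164/266 = 61.7%, the in-state pool 121/219 = 55.3% → the out-of-state pool
Engineering: the out-of-state pool 128/288 = 44.4%, the in-state pool 65/195 = 33.3% → the out-of-state pool
Arts: the out-of-state pool 74/273 = 27.1%, the in-state pool 52/245 = 21.2% → the out-of-state pool
Humanities: the out-of-state pool 165/216 = 76.4%, the in-state pool 161/247 = 65.2% → the out-of-state pool
Overall: the out-of-state pool 531/1043 = 50.9%, the in-state pool 399/906 = 44.0% → the out-of-state pool
The out-of-state pool wins overall and in every department group — no reversal.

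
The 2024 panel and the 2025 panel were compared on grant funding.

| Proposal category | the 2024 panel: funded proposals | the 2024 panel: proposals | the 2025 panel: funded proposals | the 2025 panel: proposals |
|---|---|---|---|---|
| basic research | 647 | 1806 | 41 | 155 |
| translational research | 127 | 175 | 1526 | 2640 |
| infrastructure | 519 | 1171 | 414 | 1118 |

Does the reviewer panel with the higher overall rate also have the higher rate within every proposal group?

No

Basic research: the 2024 panel 647/1806 = 35.8%, the 2025 panel 41/155 = 26.5% → the 2024 panel
Translational research: the 2024 panel 127/175 = 72.6%, the 2025 panel 1526/2640 = 57.8% → the 2024 panel
Infrastructure: the 2024 panel 519/1171 = 44.3%, the 2025 panel 414/1118 = 37.0% → the 2024 panel
Overall: the 2024 panel 1293/3152 = 41.0%, the 2025 panel 1981/3913 = 50.6% → the 2025 panel
The 2024 panel wins each proposal group but the 2025 panel wins overall — the comparison reverses. The 2024 panel's proposals skew toward basic research, which has a lower base rate.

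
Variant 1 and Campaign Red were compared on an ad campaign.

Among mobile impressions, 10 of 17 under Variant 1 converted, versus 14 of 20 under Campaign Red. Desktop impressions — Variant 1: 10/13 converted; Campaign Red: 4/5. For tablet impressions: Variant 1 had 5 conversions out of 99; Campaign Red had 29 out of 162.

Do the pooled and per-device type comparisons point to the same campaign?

Yes

Mobile: Variant 1 10/17 = 58.8%, Campaign Red 14/20 = 70.0% → Campaign Red
Desktop: Variant 1 10/13 = 76.9%, Campaign Red 4/5 = 80.0% → Campaign Red
Tablet: Variant 1 5/99 = 5.1%, Campaign Red 29/162 = 17.9% → Campaign Red
Overall: Variant 1 25/129 = 19.4%, Campaign Red 47/187 = 25.1% → Campaign Red
Campaign Red wins overall and in every device group — no reversal.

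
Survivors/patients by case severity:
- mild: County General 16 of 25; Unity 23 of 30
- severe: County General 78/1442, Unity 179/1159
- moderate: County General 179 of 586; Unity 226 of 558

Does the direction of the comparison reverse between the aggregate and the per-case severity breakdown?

No

Mild: County General 16/25 = 64.0%, Unity 23/30 = 76.7% → Unity
Severe: County General 78/1442 = 5.4%, Unity 179/1159 = 15.4% → Unity
Moderate: County General 179/586 = 30.5%, Unity 226/558 = 40.5% → Unity
Overall: County General 273/2053 = 13.3%, Unity 428/1747 = 24.5% → Unity
Unity wins overall and in every case group — no reversal.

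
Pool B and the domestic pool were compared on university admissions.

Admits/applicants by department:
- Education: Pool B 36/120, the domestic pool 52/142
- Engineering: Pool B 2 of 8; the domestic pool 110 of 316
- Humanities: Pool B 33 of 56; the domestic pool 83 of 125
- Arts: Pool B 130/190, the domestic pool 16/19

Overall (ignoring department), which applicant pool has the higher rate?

Education: Pool B 36/120 = 30.0%, the domestic pool 52/142 = 36.6% → the domestic pool
Engineering: Pool B 2/8 = 25.0%, the domestic pool 110/316 = 34.8% → the domestic pool
Humanities: Pool B 33/56 = 58.9%, the domestic pool 83/125 = 66.4% → the domestic pool
Arts: Pool B 130/190 = 68.4%, the domestic pool 16/19 = 84.2% → the domestic pool
Overall: Pool B 201/374 = 53.7%, the domestic pool 261/602 = 43.4% → Pool B
(The domestic pool wins every department group but Pool B wins overall — the domestic pool's applicants skew toward the low-rate Engineering group.)

Pool B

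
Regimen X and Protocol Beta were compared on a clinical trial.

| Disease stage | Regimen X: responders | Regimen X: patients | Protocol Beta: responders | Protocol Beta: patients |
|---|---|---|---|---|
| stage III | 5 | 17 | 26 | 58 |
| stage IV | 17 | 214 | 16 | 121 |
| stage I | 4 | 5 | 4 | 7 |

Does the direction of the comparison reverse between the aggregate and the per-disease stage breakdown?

Stage III: Regimen X 5/17 = 29.4%, Protocol Beta 26/58 = 44.8% → Protocol Beta
Stage IV: Regimen X 17/214 = 7.9%, Protocol Beta 16/121 = 13.2% → Protocol Beta
Stage I: Regimen X 4/5 = 80.0%, Protocol Beta 4/7 = 57.1% → Regimen X
Overall: Regimen X 26/236 = 11.0%, Protocol Beta 46/186 = 24.7% → Protocol Beta
Neither sweeps: Regimen X wins 1 of 3 groups, Protocol Beta wins 2. Protocol Beta wins overall but not every group — no Simpson reversal.

No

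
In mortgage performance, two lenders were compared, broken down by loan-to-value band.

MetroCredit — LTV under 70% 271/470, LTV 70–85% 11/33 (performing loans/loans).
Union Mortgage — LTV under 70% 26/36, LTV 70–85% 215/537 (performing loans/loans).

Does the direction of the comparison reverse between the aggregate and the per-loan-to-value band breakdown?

Yes

LTV under 70%: MetroCredit 271/470 = 57.7%, Union Mortgage 26/36 = 72.2% → Union Mortgage
LTV 70–85%: MetroCredit 11/33 = 33.3%, Union Mortgage 215/537 = 40.0% → Union Mortgage
Overall: MetroCredit 282/503 = 56.1%, Union Mortgage 241/573 = 42.1% → MetroCredit
Union Mortgage wins each loan-to-value group but MetroCredit wins overall — the comparison reverses. Union Mortgage's loans skew toward LTV 70–85%, which has a lower base rate.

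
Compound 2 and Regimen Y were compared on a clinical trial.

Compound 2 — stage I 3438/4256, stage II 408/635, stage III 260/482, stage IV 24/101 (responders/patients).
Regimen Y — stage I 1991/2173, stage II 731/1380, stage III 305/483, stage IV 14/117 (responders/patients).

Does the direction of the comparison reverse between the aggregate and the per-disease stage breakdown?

No

Stage I: Compound 2 3438/4256 = 80.8%, Regimen Y 1991/2173 = 91.6% → Regimen Y
Stage II: Compound 2 408/635 = 64.3%, Regimen Y 731/1380 = 53.0% → Compound 2
Stage III: Compound 2 260/482 = 53.9%, Regimen Y 305/483 = 63.1% → Regimen Y
Stage IV: Compound 2 24/101 = 23.8%, Regimen Y 14/117 = 12.0% → Compound 2
Overall: Compound 2 4130/5474 = 75.4%, Regimen Y 3041/4153 = 73.2% → Compound 2
Neither sweeps: Compound 2 wins 2 of 4 groups, Regimen Y wins 2. Compound 2 wins overall but not every group — no Simpson reversal.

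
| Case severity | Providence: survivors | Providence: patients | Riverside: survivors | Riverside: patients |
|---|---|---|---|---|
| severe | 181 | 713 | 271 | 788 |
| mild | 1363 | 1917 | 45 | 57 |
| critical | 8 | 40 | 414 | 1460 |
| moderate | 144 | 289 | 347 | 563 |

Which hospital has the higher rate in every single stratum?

Severe: Providence 181/713 = 25.4%, Riverside 271/788 = 34.4% → Riverside
Mild: Providence 1363/1917 = 71.1%, Riverside 45/57 = 78.9% → Riverside
Critical: Providence 8/40 = 20.0%, Riverside 414/1460 = 28.4% → Riverside
Moderate: Providence 144/289 = 49.8%, Riverside 347/563 = 61.6% → Riverside
Riverside has the higher rate in all 4 groups.

Riverside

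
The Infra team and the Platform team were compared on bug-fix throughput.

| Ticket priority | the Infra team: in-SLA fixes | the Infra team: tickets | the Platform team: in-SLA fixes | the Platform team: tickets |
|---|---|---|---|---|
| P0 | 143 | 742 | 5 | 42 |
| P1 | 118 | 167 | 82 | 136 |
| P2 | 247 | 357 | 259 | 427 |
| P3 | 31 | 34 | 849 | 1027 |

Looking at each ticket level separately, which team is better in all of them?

P0: the Infra team 143/742 = 19.3%, the Platform team 5/42 = 11.9% → the Infra team
P1: the Infra team 118/167 = 70.7%, the Platform team 82/136 = 60.3% → the Infra team
P2: the Infra team 247/357 = 69.2%, the Platform team 259/427 = 60.7% → the Infra team
P3: the Infra team 31/34 = 91.2%, the Platform team 849/1027 = 82.7% → the Infra team
The Infra team has the higher rate in all 4 groups.

the Infra team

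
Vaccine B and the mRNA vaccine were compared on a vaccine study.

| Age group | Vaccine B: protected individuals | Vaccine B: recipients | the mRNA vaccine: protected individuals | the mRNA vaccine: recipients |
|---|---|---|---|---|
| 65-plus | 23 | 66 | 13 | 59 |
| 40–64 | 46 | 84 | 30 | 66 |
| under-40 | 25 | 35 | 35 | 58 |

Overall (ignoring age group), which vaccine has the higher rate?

65-plus: Vaccine B 23/66 = 34.8%, the mRNA vaccine 13/59 = 22.0% → Vaccine B
40–64: Vaccine B 46/84 = 54.8%, the mRNA vaccine 30/66 = 45.5% → Vaccine B
Under-40: Vaccine B 25/35 = 71.4%, the mRNA vaccine 35/58 = 60.3% → Vaccine B
Overall: Vaccine B 94/185 = 50.8%, the mRNA vaccine 78/183 = 42.6% → Vaccine B

Vaccine B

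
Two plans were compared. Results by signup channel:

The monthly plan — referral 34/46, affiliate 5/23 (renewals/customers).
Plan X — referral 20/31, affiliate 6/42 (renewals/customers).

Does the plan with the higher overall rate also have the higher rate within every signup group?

Yes

Referral: the monthly plan 34/46 = 73.9%, Plan X 20/31 = 64.5% → the monthly plan
Affiliate: the monthly plan 5/23 = 21.7%, Plan X 6/42 = 14.3% → the monthly plan
Overall: the monthly plan 39/69 = 56.5%, Plan X 26/73 = 35.6% → the monthly plan
The monthly plan wins overall and in every signup group — no reversal.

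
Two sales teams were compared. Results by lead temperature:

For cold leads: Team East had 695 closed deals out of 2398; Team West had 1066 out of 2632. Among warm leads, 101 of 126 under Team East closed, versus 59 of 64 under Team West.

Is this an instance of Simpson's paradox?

Cold: Team East 695/2398 = 29.0%, Team West 1066/2632 = 40.5% → Team West
Warm: Team East 101/126 = 80.2%, Team West 59/64 = 92.2% → Team West
Overall: Team East 796/2524 = 31.5%, Team West 1125/2696 = 41.7% → Team West
Team West wins overall and in every lead group — no reversal.

No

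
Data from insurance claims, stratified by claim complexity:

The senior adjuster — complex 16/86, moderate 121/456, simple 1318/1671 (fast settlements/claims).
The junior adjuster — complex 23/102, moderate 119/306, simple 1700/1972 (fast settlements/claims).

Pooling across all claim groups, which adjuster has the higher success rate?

the junior adjuster

Complex: the senior adjuster 16/86 = 18.6%, the junior adjuster 23/102 = 22.5% → the junior adjuster
Moderate: the senior adjuster 121/456 = 26.5%, the junior adjuster 119/306 = 38.9% → the junior adjuster
Simple: the senior adjuster 1318/1671 = 78.9%, the junior adjuster 1700/1972 = 86.2% → the junior adjuster
Overall: the senior adjuster 1455/2213 = 65.7%, the junior adjuster 1842/2380 = 77.4% → the junior adjuster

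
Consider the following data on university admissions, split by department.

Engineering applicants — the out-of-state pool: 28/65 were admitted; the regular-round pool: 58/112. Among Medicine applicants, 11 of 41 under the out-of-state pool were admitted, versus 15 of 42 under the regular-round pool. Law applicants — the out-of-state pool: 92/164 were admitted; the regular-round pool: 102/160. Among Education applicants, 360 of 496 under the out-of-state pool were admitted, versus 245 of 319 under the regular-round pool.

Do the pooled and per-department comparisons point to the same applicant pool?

Yes

Engineering: the out-of-state pool 28/65 = 43.1%, the regular-round pool 58/112 = 51.8% → the regular-round pool
Medicine: the out-of-state pool 11/41 = 26.8%, the regular-round pool 15/42 = 35.7% → the regular-round pool
Law: the out-of-state pool 92/164 = 56.1%, the regular-round pool 102/160 = 63.8% → the regular-round pool
Education: the out-of-state pool 360/496 = 72.6%, the regular-round pool 245/319 = 76.8% → the regular-round pool
Overall: the out-of-state pool 491/766 = 64.1%, the regular-round pool 420/633 = 66.4% → the regular-round pool
The regular-round pool wins overall and in every department group — no reversal.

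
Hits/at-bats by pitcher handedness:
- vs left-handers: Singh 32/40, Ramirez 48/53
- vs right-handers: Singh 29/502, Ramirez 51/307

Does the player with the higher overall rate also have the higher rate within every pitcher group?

Vs left-handers: Singh 32/40 = 80.0%, Ramirez 48/53 = 90.6% → Ramirez
Vs right-handers: Singh 29/502 = 5.8%, Ramirez 51/307 = 16.6% → Ramirez
Overall: Singh 61/542 = 11.3%, Ramirez 99/360 = 27.5% → Ramirez
Ramirez wins overall and in every pitcher group — no reversal.

Yes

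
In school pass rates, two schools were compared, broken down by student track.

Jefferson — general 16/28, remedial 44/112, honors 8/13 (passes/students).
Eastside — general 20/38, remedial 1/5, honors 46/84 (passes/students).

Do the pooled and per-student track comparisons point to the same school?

No

General: Jefferson 16/28 = 57.1%, Eastside 20/38 = 52.6% → Jefferson
Remedial: Jefferson 44/112 = 39.3%, Eastside 1/5 = 20.0% → Jefferson
Honors: Jefferson 8/13 = 61.5%, Eastside 46/84 = 54.8% → Jefferson
Overall: Jefferson 68/153 = 44.4%, Eastside 67/127 = 52.8% → Eastside
Jefferson wins each student group but Eastside wins overall — the comparison reverses. Jefferson's students skew toward remedial, which has a lower base rate.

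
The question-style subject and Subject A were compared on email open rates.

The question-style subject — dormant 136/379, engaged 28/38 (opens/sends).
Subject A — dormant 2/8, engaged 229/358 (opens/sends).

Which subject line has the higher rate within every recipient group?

the question-style subject

Dormant: the question-style subject 136/379 = 35.9%, Subject A 2/8 = 25.0% → the question-style subject
Engaged: the question-style subject 28/38 = 73.7%, Subject A 229/358 = 64.0% → the question-style subject
The question-style subject has the higher rate in both groups.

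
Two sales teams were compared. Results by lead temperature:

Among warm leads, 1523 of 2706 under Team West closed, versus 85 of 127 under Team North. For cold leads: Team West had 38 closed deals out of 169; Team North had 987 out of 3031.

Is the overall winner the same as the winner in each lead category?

Warm: Team West 1523/2706 = 56.3%, Team North 85/127 = 66.9% → Team North
Cold: Team West 38/169 = 22.5%, Team North 987/3031 = 32.6% → Team North
Overall: Team West 1561/2875 = 54.3%, Team North 1072/3158 = 33.9% → Team West
Team North wins each lead group but Team West wins overall — the comparison reverses. Team North's leads skew toward cold, which has a lower base rate.

No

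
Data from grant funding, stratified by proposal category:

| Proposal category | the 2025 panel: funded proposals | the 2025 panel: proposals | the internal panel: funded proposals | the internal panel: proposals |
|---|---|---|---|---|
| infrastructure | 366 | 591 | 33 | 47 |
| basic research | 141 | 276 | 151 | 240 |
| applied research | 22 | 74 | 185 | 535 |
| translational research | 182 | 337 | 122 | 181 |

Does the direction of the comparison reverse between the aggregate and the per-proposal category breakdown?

Infrastructure: the 2025 panel 366/591 = 61.9%, the internal panel 33/47 = 70.2% → the internal panel
Basic research: the 2025 panel 141/276 = 51.1%, the internal panel 151/240 = 62.9% → the internal panel
Applied research: the 2025 panel 22/74 = 29.7%, the internal panel 185/535 = 34.6% → the internal panel
Translational research: the 2025 panel 182/337 = 54.0%, the internal panel 122/181 = 67.4% → the internal panel
Overall: the 2025 panel 711/1278 = 55.6%, the internal panel 491/1003 = 49.0% → the 2025 panel
The internal panel wins each proposal group but the 2025 panel wins overall — the comparison reverses. The internal panel's proposals skew toward applied research, which has a lower base rate.

Yes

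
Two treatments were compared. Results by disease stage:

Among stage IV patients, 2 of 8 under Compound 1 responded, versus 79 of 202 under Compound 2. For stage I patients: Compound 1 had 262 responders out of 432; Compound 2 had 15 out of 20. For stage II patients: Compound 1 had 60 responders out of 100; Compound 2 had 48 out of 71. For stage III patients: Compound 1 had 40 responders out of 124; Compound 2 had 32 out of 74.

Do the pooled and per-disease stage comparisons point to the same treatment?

Stage IV: Compound 1 2/8 = 25.0%, Compound 2 79/202 = 39.1% → Compound 2
Stage I: Compound 1 262/432 = 60.6%, Compound 2 15/20 = 75.0% → Compound 2
Stage II: Compound 1 60/100 = 60.0%, Compound 2 48/71 = 67.6% → Compound 2
Stage III: Compound 1 40/124 = 32.3%, Compound 2 32/74 = 43.2% → Compound 2
Overall: Compound 1 364/664 = 54.8%, Compound 2 174/367 = 47.4% → Compound 1
Compound 2 wins each disease group but Compound 1 wins overall — the comparison reverses. Compound 2's patients skew toward stage IV, which has a lower base rate.

No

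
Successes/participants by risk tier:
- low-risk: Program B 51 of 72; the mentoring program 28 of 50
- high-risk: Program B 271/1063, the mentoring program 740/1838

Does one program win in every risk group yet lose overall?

No

Low-risk: Program B 51/72 = 70.8%, the mentoring program 28/50 = 56.0% → Program B
High-risk: Program B 271/1063 = 25.5%, the mentoring program 740/1838 = 40.3% → the mentoring program
Overall: Program B 322/1135 = 28.4%, the mentoring program 768/1888 = 40.7% → the mentoring program
Neither sweeps: Program B wins 1 of 2 groups, the mentoring program wins 1. The mentoring program wins overall but not every group — no Simpson reversal.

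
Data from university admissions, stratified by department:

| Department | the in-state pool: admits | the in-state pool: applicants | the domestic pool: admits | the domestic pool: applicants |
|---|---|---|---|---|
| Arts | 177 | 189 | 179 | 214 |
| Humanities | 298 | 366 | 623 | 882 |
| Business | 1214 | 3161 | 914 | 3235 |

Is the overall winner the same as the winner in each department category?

Yes

Arts: the in-state pool 177/189 = 93.7%, the domestic pool 179/214 = 83.6% → the in-state pool
Humanities: the in-state pool 298/366 = 81.4%, the domestic pool 623/882 = 70.6% → the in-state pool
Business: the in-state pool 1214/3161 = 38.4%, the domestic pool 914/3235 = 28.3% → the in-state pool
Overall: the in-state pool 1689/3716 = 45.5%, the domestic pool 1716/4331 = 39.6% → the in-state pool
The in-state pool wins overall and in every department group — no reversal.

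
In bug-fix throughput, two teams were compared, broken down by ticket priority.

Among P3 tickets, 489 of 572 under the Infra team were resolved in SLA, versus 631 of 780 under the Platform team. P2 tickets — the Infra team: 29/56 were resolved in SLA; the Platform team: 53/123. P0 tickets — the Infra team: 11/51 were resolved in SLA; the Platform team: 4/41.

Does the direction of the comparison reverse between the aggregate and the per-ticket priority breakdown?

No

P3: the Infra team 489/572 = 85.5%, the Platform team 631/780 = 80.9% → the Infra team
P2: the Infra team 29/56 = 51.8%, the Platform team 53/123 = 43.1% → the Infra team
P0: the Infra team 11/51 = 21.6%, the Platform team 4/41 = 9.8% → the Infra team
Overall: the Infra team 529/679 = 77.9%, the Platform team 688/944 = 72.9% → the Infra team
The Infra team wins overall and in every ticket group — no reversal.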